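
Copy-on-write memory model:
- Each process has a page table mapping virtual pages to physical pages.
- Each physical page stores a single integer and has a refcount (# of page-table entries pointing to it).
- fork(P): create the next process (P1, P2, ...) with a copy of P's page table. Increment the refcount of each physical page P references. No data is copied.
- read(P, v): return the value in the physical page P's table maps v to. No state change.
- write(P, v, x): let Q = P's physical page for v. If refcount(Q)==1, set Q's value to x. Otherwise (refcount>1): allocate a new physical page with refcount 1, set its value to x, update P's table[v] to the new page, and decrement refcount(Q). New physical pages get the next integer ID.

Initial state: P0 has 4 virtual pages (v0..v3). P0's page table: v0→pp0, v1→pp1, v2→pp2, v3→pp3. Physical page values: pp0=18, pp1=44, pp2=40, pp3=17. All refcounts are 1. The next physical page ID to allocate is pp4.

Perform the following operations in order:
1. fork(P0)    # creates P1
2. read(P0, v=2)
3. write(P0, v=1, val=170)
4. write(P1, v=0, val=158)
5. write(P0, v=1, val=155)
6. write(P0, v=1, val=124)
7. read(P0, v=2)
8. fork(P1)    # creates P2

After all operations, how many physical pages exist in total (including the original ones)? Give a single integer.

Answer: 6

Derivation:
Op 1: fork(P0) -> P1. 4 ppages; refcounts: pp0:2 pp1:2 pp2:2 pp3:2
Op 2: read(P0, v2) -> 40. No state change.
Op 3: write(P0, v1, 170). refcount(pp1)=2>1 -> COPY to pp4. 5 ppages; refcounts: pp0:2 pp1:1 pp2:2 pp3:2 pp4:1
Op 4: write(P1, v0, 158). refcount(pp0)=2>1 -> COPY to pp5. 6 ppages; refcounts: pp0:1 pp1:1 pp2:2 pp3:2 pp4:1 pp5:1
Op 5: write(P0, v1, 155). refcount(pp4)=1 -> write in place. 6 ppages; refcounts: pp0:1 pp1:1 pp2:2 pp3:2 pp4:1 pp5:1
Op 6: write(P0, v1, 124). refcount(pp4)=1 -> write in place. 6 ppages; refcounts: pp0:1 pp1:1 pp2:2 pp3:2 pp4:1 pp5:1
Op 7: read(P0, v2) -> 40. No state change.
Op 8: fork(P1) -> P2. 6 ppages; refcounts: pp0:1 pp1:2 pp2:3 pp3:3 pp4:1 pp5:2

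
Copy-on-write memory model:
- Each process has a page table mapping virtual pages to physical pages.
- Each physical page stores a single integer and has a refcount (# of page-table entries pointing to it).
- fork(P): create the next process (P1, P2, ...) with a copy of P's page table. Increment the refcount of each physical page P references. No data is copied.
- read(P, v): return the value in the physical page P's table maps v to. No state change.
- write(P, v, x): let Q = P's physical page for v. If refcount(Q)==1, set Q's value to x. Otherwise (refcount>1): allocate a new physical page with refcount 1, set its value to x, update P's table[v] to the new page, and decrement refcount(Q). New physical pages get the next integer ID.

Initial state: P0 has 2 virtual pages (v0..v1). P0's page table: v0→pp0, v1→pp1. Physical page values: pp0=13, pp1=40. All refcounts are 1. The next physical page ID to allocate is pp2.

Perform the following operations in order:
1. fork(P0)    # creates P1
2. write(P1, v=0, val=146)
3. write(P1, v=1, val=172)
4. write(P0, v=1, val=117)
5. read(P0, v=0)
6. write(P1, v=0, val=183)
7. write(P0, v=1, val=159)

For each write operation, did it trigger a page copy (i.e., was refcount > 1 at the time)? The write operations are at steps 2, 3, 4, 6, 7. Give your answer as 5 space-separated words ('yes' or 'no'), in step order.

Op 1: fork(P0) -> P1. 2 ppages; refcounts: pp0:2 pp1:2
Op 2: write(P1, v0, 146). refcount(pp0)=2>1 -> COPY to pp2. 3 ppages; refcounts: pp0:1 pp1:2 pp2:1
Op 3: write(P1, v1, 172). refcount(pp1)=2>1 -> COPY to pp3. 4 ppages; refcounts: pp0:1 pp1:1 pp2:1 pp3:1
Op 4: write(P0, v1, 117). refcount(pp1)=1 -> write in place. 4 ppages; refcounts: pp0:1 pp1:1 pp2:1 pp3:1
Op 5: read(P0, v0) -> 13. No state change.
Op 6: write(P1, v0, 183). refcount(pp2)=1 -> write in place. 4 ppages; refcounts: pp0:1 pp1:1 pp2:1 pp3:1
Op 7: write(P0, v1, 159). refcount(pp1)=1 -> write in place. 4 ppages; refcounts: pp0:1 pp1:1 pp2:1 pp3:1

yes yes no no no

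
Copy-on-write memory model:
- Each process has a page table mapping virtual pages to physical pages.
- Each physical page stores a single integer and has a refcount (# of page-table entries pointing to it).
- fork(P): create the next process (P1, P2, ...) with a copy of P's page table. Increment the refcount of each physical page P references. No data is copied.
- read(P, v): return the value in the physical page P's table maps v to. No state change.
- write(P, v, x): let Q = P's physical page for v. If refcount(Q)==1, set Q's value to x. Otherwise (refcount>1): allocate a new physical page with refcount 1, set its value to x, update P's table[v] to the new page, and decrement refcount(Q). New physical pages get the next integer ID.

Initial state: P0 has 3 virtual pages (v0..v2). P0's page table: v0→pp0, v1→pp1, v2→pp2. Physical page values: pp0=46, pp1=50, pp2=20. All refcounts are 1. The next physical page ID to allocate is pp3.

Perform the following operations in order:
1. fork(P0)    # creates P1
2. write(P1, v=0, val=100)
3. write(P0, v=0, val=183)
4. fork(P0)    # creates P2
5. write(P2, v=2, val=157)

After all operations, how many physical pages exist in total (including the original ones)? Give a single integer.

Op 1: fork(P0) -> P1. 3 ppages; refcounts: pp0:2 pp1:2 pp2:2
Op 2: write(P1, v0, 100). refcount(pp0)=2>1 -> COPY to pp3. 4 ppages; refcounts: pp0:1 pp1:2 pp2:2 pp3:1
Op 3: write(P0, v0, 183). refcount(pp0)=1 -> write in place. 4 ppages; refcounts: pp0:1 pp1:2 pp2:2 pp3:1
Op 4: fork(P0) -> P2. 4 ppages; refcounts: pp0:2 pp1:3 pp2:3 pp3:1
Op 5: write(P2, v2, 157). refcount(pp2)=3>1 -> COPY to pp4. 5 ppages; refcounts: pp0:2 pp1:3 pp2:2 pp3:1 pp4:1

Answer: 5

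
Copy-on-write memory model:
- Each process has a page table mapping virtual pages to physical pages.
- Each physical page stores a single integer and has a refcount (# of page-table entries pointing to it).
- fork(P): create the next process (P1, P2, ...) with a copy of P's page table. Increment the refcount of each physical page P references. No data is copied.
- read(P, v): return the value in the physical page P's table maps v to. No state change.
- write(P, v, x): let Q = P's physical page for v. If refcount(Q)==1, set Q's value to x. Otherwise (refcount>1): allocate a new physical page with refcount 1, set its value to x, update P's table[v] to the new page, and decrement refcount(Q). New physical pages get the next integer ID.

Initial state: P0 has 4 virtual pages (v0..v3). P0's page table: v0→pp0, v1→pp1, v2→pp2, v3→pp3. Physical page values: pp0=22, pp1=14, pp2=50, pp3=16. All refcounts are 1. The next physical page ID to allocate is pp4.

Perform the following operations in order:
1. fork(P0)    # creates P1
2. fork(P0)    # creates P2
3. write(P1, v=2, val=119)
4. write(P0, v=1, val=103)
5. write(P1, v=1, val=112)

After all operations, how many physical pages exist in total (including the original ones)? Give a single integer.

Answer: 7

Derivation:
Op 1: fork(P0) -> P1. 4 ppages; refcounts: pp0:2 pp1:2 pp2:2 pp3:2
Op 2: fork(P0) -> P2. 4 ppages; refcounts: pp0:3 pp1:3 pp2:3 pp3:3
Op 3: write(P1, v2, 119). refcount(pp2)=3>1 -> COPY to pp4. 5 ppages; refcounts: pp0:3 pp1:3 pp2:2 pp3:3 pp4:1
Op 4: write(P0, v1, 103). refcount(pp1)=3>1 -> COPY to pp5. 6 ppages; refcounts: pp0:3 pp1:2 pp2:2 pp3:3 pp4:1 pp5:1
Op 5: write(P1, v1, 112). refcount(pp1)=2>1 -> COPY to pp6. 7 ppages; refcounts: pp0:3 pp1:1 pp2:2 pp3:3 pp4:1 pp5:1 pp6:1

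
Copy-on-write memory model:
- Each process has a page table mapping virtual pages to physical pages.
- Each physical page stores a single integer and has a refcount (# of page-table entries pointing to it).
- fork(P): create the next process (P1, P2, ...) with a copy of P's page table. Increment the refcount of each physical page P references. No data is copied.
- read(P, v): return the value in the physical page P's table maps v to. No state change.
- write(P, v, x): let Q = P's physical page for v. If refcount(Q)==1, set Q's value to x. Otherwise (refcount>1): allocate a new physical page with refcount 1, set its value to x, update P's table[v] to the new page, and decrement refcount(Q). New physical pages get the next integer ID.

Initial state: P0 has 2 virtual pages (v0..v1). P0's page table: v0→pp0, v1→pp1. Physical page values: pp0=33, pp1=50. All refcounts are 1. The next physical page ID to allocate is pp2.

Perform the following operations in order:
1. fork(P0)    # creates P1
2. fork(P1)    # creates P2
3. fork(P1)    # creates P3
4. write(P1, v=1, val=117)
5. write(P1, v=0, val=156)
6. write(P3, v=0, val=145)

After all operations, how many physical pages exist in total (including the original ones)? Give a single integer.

Answer: 5

Derivation:
Op 1: fork(P0) -> P1. 2 ppages; refcounts: pp0:2 pp1:2
Op 2: fork(P1) -> P2. 2 ppages; refcounts: pp0:3 pp1:3
Op 3: fork(P1) -> P3. 2 ppages; refcounts: pp0:4 pp1:4
Op 4: write(P1, v1, 117). refcount(pp1)=4>1 -> COPY to pp2. 3 ppages; refcounts: pp0:4 pp1:3 pp2:1
Op 5: write(P1, v0, 156). refcount(pp0)=4>1 -> COPY to pp3. 4 ppages; refcounts: pp0:3 pp1:3 pp2:1 pp3:1
Op 6: write(P3, v0, 145). refcount(pp0)=3>1 -> COPY to pp4. 5 ppages; refcounts: pp0:2 pp1:3 pp2:1 pp3:1 pp4:1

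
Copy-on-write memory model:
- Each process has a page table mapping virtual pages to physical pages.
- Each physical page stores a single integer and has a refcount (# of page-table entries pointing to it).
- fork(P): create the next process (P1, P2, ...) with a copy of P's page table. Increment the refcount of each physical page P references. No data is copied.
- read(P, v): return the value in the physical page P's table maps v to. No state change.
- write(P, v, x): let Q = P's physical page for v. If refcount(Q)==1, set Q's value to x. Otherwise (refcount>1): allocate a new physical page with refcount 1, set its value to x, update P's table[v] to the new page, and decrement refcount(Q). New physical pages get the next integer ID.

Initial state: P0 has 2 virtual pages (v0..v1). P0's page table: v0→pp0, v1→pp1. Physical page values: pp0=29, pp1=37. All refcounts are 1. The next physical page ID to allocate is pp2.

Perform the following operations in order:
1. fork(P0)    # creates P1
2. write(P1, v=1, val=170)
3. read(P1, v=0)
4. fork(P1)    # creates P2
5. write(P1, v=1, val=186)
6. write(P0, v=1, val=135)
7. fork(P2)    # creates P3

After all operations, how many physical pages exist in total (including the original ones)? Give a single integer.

Op 1: fork(P0) -> P1. 2 ppages; refcounts: pp0:2 pp1:2
Op 2: write(P1, v1, 170). refcount(pp1)=2>1 -> COPY to pp2. 3 ppages; refcounts: pp0:2 pp1:1 pp2:1
Op 3: read(P1, v0) -> 29. No state change.
Op 4: fork(P1) -> P2. 3 ppages; refcounts: pp0:3 pp1:1 pp2:2
Op 5: write(P1, v1, 186). refcount(pp2)=2>1 -> COPY to pp3. 4 ppages; refcounts: pp0:3 pp1:1 pp2:1 pp3:1
Op 6: write(P0, v1, 135). refcount(pp1)=1 -> write in place. 4 ppages; refcounts: pp0:3 pp1:1 pp2:1 pp3:1
Op 7: fork(P2) -> P3. 4 ppages; refcounts: pp0:4 pp1:1 pp2:2 pp3:1

Answer: 4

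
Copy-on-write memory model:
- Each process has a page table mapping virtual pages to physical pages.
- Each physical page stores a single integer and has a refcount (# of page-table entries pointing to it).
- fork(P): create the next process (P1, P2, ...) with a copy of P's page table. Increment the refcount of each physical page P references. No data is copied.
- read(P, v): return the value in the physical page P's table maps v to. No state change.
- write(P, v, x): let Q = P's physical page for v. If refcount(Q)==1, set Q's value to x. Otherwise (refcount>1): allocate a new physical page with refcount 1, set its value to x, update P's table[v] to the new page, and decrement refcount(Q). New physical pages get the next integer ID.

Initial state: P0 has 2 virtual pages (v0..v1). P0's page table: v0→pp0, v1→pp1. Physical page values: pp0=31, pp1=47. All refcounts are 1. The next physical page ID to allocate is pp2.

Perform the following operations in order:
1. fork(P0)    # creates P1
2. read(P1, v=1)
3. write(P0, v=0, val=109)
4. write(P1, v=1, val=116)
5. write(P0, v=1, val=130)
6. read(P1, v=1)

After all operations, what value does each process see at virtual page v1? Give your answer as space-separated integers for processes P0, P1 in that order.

Op 1: fork(P0) -> P1. 2 ppages; refcounts: pp0:2 pp1:2
Op 2: read(P1, v1) -> 47. No state change.
Op 3: write(P0, v0, 109). refcount(pp0)=2>1 -> COPY to pp2. 3 ppages; refcounts: pp0:1 pp1:2 pp2:1
Op 4: write(P1, v1, 116). refcount(pp1)=2>1 -> COPY to pp3. 4 ppages; refcounts: pp0:1 pp1:1 pp2:1 pp3:1
Op 5: write(P0, v1, 130). refcount(pp1)=1 -> write in place. 4 ppages; refcounts: pp0:1 pp1:1 pp2:1 pp3:1
Op 6: read(P1, v1) -> 116. No state change.
P0: v1 -> pp1 = 130
P1: v1 -> pp3 = 116

Answer: 130 116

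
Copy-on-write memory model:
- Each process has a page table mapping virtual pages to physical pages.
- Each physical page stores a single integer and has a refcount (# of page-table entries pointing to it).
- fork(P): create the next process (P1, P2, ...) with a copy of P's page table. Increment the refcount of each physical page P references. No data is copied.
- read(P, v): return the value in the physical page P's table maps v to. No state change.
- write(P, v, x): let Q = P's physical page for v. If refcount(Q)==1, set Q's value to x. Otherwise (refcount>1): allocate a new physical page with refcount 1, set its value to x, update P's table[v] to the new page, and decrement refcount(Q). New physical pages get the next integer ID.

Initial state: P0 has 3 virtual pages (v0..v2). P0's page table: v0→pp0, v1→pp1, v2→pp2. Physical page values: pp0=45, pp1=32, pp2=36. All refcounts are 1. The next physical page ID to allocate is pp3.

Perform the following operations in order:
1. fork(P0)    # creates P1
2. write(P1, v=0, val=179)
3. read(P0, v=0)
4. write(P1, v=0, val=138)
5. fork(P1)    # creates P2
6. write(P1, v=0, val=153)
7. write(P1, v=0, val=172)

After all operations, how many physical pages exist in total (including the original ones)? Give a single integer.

Answer: 5

Derivation:
Op 1: fork(P0) -> P1. 3 ppages; refcounts: pp0:2 pp1:2 pp2:2
Op 2: write(P1, v0, 179). refcount(pp0)=2>1 -> COPY to pp3. 4 ppages; refcounts: pp0:1 pp1:2 pp2:2 pp3:1
Op 3: read(P0, v0) -> 45. No state change.
Op 4: write(P1, v0, 138). refcount(pp3)=1 -> write in place. 4 ppages; refcounts: pp0:1 pp1:2 pp2:2 pp3:1
Op 5: fork(P1) -> P2. 4 ppages; refcounts: pp0:1 pp1:3 pp2:3 pp3:2
Op 6: write(P1, v0, 153). refcount(pp3)=2>1 -> COPY to pp4. 5 ppages; refcounts: pp0:1 pp1:3 pp2:3 pp3:1 pp4:1
Op 7: write(P1, v0, 172). refcount(pp4)=1 -> write in place. 5 ppages; refcounts: pp0:1 pp1:3 pp2:3 pp3:1 pp4:1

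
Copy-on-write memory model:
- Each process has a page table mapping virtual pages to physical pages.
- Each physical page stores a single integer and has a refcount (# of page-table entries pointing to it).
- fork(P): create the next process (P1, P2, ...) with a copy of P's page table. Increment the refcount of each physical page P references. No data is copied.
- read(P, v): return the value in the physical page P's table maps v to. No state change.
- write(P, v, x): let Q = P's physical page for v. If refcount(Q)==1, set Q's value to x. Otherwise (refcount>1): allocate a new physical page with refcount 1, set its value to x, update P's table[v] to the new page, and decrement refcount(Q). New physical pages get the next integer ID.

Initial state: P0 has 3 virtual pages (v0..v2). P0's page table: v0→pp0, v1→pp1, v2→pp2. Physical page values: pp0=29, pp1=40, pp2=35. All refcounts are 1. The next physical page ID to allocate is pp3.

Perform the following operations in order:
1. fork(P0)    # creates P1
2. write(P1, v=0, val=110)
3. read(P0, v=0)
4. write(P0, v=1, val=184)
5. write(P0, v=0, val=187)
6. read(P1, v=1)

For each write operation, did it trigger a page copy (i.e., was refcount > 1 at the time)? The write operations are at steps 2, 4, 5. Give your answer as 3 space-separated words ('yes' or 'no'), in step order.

Op 1: fork(P0) -> P1. 3 ppages; refcounts: pp0:2 pp1:2 pp2:2
Op 2: write(P1, v0, 110). refcount(pp0)=2>1 -> COPY to pp3. 4 ppages; refcounts: pp0:1 pp1:2 pp2:2 pp3:1
Op 3: read(P0, v0) -> 29. No state change.
Op 4: write(P0, v1, 184). refcount(pp1)=2>1 -> COPY to pp4. 5 ppages; refcounts: pp0:1 pp1:1 pp2:2 pp3:1 pp4:1
Op 5: write(P0, v0, 187). refcount(pp0)=1 -> write in place. 5 ppages; refcounts: pp0:1 pp1:1 pp2:2 pp3:1 pp4:1
Op 6: read(P1, v1) -> 40. No state change.

yes yes no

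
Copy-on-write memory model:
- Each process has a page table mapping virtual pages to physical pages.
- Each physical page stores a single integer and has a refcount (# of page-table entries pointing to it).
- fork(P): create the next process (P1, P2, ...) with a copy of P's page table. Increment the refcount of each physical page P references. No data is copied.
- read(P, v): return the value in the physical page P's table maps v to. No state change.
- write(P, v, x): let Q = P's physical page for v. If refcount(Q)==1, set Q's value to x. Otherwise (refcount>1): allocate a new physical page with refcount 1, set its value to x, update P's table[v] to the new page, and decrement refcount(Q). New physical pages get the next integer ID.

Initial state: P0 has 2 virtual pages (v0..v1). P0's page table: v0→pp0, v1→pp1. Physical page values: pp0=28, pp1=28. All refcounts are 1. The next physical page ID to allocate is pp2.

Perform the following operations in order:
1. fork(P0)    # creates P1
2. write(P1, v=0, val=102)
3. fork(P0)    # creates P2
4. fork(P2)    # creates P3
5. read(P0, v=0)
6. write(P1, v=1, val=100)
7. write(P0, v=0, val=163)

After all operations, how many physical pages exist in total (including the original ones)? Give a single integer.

Answer: 5

Derivation:
Op 1: fork(P0) -> P1. 2 ppages; refcounts: pp0:2 pp1:2
Op 2: write(P1, v0, 102). refcount(pp0)=2>1 -> COPY to pp2. 3 ppages; refcounts: pp0:1 pp1:2 pp2:1
Op 3: fork(P0) -> P2. 3 ppages; refcounts: pp0:2 pp1:3 pp2:1
Op 4: fork(P2) -> P3. 3 ppages; refcounts: pp0:3 pp1:4 pp2:1
Op 5: read(P0, v0) -> 28. No state change.
Op 6: write(P1, v1, 100). refcount(pp1)=4>1 -> COPY to pp3. 4 ppages; refcounts: pp0:3 pp1:3 pp2:1 pp3:1
Op 7: write(P0, v0, 163). refcount(pp0)=3>1 -> COPY to pp4. 5 ppages; refcounts: pp0:2 pp1:3 pp2:1 pp3:1 pp4:1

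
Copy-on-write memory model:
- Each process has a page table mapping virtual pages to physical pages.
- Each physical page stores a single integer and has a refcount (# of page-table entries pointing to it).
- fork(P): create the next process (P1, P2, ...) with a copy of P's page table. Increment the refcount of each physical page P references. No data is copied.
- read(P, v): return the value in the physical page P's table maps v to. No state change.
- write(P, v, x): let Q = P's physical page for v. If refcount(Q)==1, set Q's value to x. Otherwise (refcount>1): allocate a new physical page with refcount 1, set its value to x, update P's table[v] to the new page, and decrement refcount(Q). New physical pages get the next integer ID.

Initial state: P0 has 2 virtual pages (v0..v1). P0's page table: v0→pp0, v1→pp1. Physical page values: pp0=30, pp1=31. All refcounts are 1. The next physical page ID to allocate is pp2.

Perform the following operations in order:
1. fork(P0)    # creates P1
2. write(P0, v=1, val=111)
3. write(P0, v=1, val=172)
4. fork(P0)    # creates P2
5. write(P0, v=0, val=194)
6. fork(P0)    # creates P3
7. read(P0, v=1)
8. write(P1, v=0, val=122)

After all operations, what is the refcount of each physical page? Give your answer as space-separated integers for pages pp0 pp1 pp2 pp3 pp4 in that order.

Answer: 1 1 3 2 1

Derivation:
Op 1: fork(P0) -> P1. 2 ppages; refcounts: pp0:2 pp1:2
Op 2: write(P0, v1, 111). refcount(pp1)=2>1 -> COPY to pp2. 3 ppages; refcounts: pp0:2 pp1:1 pp2:1
Op 3: write(P0, v1, 172). refcount(pp2)=1 -> write in place. 3 ppages; refcounts: pp0:2 pp1:1 pp2:1
Op 4: fork(P0) -> P2. 3 ppages; refcounts: pp0:3 pp1:1 pp2:2
Op 5: write(P0, v0, 194). refcount(pp0)=3>1 -> COPY to pp3. 4 ppages; refcounts: pp0:2 pp1:1 pp2:2 pp3:1
Op 6: fork(P0) -> P3. 4 ppages; refcounts: pp0:2 pp1:1 pp2:3 pp3:2
Op 7: read(P0, v1) -> 172. No state change.
Op 8: write(P1, v0, 122). refcount(pp0)=2>1 -> COPY to pp4. 5 ppages; refcounts: pp0:1 pp1:1 pp2:3 pp3:2 pp4:1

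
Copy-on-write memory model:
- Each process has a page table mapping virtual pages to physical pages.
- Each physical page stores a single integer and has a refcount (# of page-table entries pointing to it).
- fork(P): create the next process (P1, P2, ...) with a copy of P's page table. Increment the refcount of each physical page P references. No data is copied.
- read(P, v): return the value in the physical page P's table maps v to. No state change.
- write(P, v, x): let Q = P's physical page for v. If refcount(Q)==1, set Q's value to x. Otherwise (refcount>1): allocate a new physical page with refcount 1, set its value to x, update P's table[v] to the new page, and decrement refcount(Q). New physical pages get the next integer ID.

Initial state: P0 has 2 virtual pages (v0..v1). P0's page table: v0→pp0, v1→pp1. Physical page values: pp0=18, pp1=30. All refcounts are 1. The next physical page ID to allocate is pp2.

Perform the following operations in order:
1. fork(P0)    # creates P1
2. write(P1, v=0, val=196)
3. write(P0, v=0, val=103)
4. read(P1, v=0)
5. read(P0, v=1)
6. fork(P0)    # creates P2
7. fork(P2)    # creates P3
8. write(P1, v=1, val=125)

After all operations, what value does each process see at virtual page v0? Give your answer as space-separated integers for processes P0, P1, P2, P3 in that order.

Op 1: fork(P0) -> P1. 2 ppages; refcounts: pp0:2 pp1:2
Op 2: write(P1, v0, 196). refcount(pp0)=2>1 -> COPY to pp2. 3 ppages; refcounts: pp0:1 pp1:2 pp2:1
Op 3: write(P0, v0, 103). refcount(pp0)=1 -> write in place. 3 ppages; refcounts: pp0:1 pp1:2 pp2:1
Op 4: read(P1, v0) -> 196. No state change.
Op 5: read(P0, v1) -> 30. No state change.
Op 6: fork(P0) -> P2. 3 ppages; refcounts: pp0:2 pp1:3 pp2:1
Op 7: fork(P2) -> P3. 3 ppages; refcounts: pp0:3 pp1:4 pp2:1
Op 8: write(P1, v1, 125). refcount(pp1)=4>1 -> COPY to pp3. 4 ppages; refcounts: pp0:3 pp1:3 pp2:1 pp3:1
P0: v0 -> pp0 = 103
P1: v0 -> pp2 = 196
P2: v0 -> pp0 = 103
P3: v0 -> pp0 = 103

Answer: 103 196 103 103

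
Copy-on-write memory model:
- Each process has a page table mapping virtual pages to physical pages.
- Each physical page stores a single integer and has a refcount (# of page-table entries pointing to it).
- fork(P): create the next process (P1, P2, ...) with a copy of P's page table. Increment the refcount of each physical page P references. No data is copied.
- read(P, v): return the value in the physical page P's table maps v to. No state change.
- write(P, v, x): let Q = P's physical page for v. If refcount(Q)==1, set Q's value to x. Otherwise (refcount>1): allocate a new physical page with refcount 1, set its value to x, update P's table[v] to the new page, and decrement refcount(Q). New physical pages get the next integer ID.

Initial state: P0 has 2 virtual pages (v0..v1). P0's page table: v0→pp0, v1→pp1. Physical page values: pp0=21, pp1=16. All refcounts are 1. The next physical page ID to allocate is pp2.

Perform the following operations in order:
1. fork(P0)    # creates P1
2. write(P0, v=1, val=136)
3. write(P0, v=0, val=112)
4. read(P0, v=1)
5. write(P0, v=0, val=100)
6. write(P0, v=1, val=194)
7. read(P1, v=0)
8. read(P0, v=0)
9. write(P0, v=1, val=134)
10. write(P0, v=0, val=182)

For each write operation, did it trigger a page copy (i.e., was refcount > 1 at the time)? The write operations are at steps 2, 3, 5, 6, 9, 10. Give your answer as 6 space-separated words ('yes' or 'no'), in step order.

Op 1: fork(P0) -> P1. 2 ppages; refcounts: pp0:2 pp1:2
Op 2: write(P0, v1, 136). refcount(pp1)=2>1 -> COPY to pp2. 3 ppages; refcounts: pp0:2 pp1:1 pp2:1
Op 3: write(P0, v0, 112). refcount(pp0)=2>1 -> COPY to pp3. 4 ppages; refcounts: pp0:1 pp1:1 pp2:1 pp3:1
Op 4: read(P0, v1) -> 136. No state change.
Op 5: write(P0, v0, 100). refcount(pp3)=1 -> write in place. 4 ppages; refcounts: pp0:1 pp1:1 pp2:1 pp3:1
Op 6: write(P0, v1, 194). refcount(pp2)=1 -> write in place. 4 ppages; refcounts: pp0:1 pp1:1 pp2:1 pp3:1
Op 7: read(P1, v0) -> 21. No state change.
Op 8: read(P0, v0) -> 100. No state change.
Op 9: write(P0, v1, 134). refcount(pp2)=1 -> write in place. 4 ppages; refcounts: pp0:1 pp1:1 pp2:1 pp3:1
Op 10: write(P0, v0, 182). refcount(pp3)=1 -> write in place. 4 ppages; refcounts: pp0:1 pp1:1 pp2:1 pp3:1

yes yes no no no no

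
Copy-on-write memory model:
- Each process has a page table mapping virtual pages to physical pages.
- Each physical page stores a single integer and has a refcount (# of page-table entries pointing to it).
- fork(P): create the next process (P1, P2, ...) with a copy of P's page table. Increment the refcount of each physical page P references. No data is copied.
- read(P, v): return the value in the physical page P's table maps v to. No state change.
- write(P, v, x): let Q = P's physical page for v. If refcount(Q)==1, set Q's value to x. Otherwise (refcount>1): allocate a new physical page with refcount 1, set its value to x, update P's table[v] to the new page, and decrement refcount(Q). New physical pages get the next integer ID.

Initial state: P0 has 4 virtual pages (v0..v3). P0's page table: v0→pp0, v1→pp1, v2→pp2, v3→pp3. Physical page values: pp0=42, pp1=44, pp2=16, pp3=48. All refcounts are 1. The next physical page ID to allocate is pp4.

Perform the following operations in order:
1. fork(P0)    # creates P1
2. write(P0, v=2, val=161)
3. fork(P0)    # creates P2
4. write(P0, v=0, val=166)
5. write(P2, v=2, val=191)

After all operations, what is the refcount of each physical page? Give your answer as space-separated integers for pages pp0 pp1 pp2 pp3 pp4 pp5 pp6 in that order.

Answer: 2 3 1 3 1 1 1

Derivation:
Op 1: fork(P0) -> P1. 4 ppages; refcounts: pp0:2 pp1:2 pp2:2 pp3:2
Op 2: write(P0, v2, 161). refcount(pp2)=2>1 -> COPY to pp4. 5 ppages; refcounts: pp0:2 pp1:2 pp2:1 pp3:2 pp4:1
Op 3: fork(P0) -> P2. 5 ppages; refcounts: pp0:3 pp1:3 pp2:1 pp3:3 pp4:2
Op 4: write(P0, v0, 166). refcount(pp0)=3>1 -> COPY to pp5. 6 ppages; refcounts: pp0:2 pp1:3 pp2:1 pp3:3 pp4:2 pp5:1
Op 5: write(P2, v2, 191). refcount(pp4)=2>1 -> COPY to pp6. 7 ppages; refcounts: pp0:2 pp1:3 pp2:1 pp3:3 pp4:1 pp5:1 pp6:1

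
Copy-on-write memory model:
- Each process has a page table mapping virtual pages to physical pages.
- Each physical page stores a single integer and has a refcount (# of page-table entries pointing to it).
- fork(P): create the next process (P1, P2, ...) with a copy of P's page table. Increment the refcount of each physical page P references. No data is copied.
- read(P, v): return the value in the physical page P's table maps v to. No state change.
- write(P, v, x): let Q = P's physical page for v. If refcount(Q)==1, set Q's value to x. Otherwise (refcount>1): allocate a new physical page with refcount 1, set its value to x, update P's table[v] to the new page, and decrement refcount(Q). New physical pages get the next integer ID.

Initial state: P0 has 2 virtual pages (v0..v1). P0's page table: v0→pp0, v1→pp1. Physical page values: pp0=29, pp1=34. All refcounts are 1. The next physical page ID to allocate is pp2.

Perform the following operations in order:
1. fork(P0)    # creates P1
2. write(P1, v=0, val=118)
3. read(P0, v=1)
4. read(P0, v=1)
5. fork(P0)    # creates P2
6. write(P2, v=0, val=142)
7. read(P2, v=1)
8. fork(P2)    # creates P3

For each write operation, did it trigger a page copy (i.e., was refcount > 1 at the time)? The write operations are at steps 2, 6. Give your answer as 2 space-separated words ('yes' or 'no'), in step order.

Op 1: fork(P0) -> P1. 2 ppages; refcounts: pp0:2 pp1:2
Op 2: write(P1, v0, 118). refcount(pp0)=2>1 -> COPY to pp2. 3 ppages; refcounts: pp0:1 pp1:2 pp2:1
Op 3: read(P0, v1) -> 34. No state change.
Op 4: read(P0, v1) -> 34. No state change.
Op 5: fork(P0) -> P2. 3 ppages; refcounts: pp0:2 pp1:3 pp2:1
Op 6: write(P2, v0, 142). refcount(pp0)=2>1 -> COPY to pp3. 4 ppages; refcounts: pp0:1 pp1:3 pp2:1 pp3:1
Op 7: read(P2, v1) -> 34. No state change.
Op 8: fork(P2) -> P3. 4 ppages; refcounts: pp0:1 pp1:4 pp2:1 pp3:2

yes yes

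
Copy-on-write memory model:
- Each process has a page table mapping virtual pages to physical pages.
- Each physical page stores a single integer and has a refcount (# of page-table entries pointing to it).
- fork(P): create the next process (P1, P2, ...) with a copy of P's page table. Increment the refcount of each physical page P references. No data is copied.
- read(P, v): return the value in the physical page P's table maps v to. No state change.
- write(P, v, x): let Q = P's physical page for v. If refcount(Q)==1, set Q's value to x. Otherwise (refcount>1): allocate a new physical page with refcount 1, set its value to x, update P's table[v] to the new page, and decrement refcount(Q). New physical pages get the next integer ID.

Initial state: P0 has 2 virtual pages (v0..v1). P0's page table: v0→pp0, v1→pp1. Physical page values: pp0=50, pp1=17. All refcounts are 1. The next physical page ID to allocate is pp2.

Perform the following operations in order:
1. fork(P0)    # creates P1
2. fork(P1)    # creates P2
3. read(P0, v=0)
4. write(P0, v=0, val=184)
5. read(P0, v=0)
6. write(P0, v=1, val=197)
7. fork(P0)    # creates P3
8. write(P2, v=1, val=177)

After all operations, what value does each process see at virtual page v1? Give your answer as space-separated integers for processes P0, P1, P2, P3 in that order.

Op 1: fork(P0) -> P1. 2 ppages; refcounts: pp0:2 pp1:2
Op 2: fork(P1) -> P2. 2 ppages; refcounts: pp0:3 pp1:3
Op 3: read(P0, v0) -> 50. No state change.
Op 4: write(P0, v0, 184). refcount(pp0)=3>1 -> COPY to pp2. 3 ppages; refcounts: pp0:2 pp1:3 pp2:1
Op 5: read(P0, v0) -> 184. No state change.
Op 6: write(P0, v1, 197). refcount(pp1)=3>1 -> COPY to pp3. 4 ppages; refcounts: pp0:2 pp1:2 pp2:1 pp3:1
Op 7: fork(P0) -> P3. 4 ppages; refcounts: pp0:2 pp1:2 pp2:2 pp3:2
Op 8: write(P2, v1, 177). refcount(pp1)=2>1 -> COPY to pp4. 5 ppages; refcounts: pp0:2 pp1:1 pp2:2 pp3:2 pp4:1
P0: v1 -> pp3 = 197
P1: v1 -> pp1 = 17
P2: v1 -> pp4 = 177
P3: v1 -> pp3 = 197

Answer: 197 17 177 197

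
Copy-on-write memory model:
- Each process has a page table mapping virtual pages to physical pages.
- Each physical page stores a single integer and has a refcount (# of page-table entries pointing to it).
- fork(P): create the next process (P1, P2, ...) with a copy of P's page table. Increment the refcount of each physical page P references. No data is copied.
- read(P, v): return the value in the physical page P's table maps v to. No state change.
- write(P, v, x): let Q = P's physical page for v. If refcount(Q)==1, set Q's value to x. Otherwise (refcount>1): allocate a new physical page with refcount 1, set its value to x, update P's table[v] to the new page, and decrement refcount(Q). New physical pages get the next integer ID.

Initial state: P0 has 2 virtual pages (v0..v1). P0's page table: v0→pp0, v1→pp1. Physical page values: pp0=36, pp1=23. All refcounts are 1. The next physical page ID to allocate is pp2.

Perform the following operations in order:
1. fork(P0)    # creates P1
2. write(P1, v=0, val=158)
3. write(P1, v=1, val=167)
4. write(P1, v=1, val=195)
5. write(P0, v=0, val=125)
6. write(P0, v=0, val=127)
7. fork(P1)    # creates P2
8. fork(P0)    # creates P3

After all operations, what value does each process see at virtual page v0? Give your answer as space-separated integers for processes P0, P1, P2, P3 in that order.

Answer: 127 158 158 127

Derivation:
Op 1: fork(P0) -> P1. 2 ppages; refcounts: pp0:2 pp1:2
Op 2: write(P1, v0, 158). refcount(pp0)=2>1 -> COPY to pp2. 3 ppages; refcounts: pp0:1 pp1:2 pp2:1
Op 3: write(P1, v1, 167). refcount(pp1)=2>1 -> COPY to pp3. 4 ppages; refcounts: pp0:1 pp1:1 pp2:1 pp3:1
Op 4: write(P1, v1, 195). refcount(pp3)=1 -> write in place. 4 ppages; refcounts: pp0:1 pp1:1 pp2:1 pp3:1
Op 5: write(P0, v0, 125). refcount(pp0)=1 -> write in place. 4 ppages; refcounts: pp0:1 pp1:1 pp2:1 pp3:1
Op 6: write(P0, v0, 127). refcount(pp0)=1 -> write in place. 4 ppages; refcounts: pp0:1 pp1:1 pp2:1 pp3:1
Op 7: fork(P1) -> P2. 4 ppages; refcounts: pp0:1 pp1:1 pp2:2 pp3:2
Op 8: fork(P0) -> P3. 4 ppages; refcounts: pp0:2 pp1:2 pp2:2 pp3:2
P0: v0 -> pp0 = 127
P1: v0 -> pp2 = 158
P2: v0 -> pp2 = 158
P3: v0 -> pp0 = 127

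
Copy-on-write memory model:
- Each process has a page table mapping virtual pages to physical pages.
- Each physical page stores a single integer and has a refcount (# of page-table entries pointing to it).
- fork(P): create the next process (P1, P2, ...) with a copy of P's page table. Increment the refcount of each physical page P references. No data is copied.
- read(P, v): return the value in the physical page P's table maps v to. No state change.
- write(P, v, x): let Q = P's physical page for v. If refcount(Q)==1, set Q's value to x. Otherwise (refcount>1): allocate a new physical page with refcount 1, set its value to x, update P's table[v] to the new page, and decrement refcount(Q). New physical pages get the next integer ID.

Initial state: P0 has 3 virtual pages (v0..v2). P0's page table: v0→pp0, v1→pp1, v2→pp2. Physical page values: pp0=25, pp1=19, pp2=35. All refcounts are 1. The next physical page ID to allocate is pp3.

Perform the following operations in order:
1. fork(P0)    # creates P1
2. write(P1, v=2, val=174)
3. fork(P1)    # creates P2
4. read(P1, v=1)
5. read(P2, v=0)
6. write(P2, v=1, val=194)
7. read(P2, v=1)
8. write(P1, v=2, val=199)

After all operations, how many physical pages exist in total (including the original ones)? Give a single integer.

Op 1: fork(P0) -> P1. 3 ppages; refcounts: pp0:2 pp1:2 pp2:2
Op 2: write(P1, v2, 174). refcount(pp2)=2>1 -> COPY to pp3. 4 ppages; refcounts: pp0:2 pp1:2 pp2:1 pp3:1
Op 3: fork(P1) -> P2. 4 ppages; refcounts: pp0:3 pp1:3 pp2:1 pp3:2
Op 4: read(P1, v1) -> 19. No state change.
Op 5: read(P2, v0) -> 25. No state change.
Op 6: write(P2, v1, 194). refcount(pp1)=3>1 -> COPY to pp4. 5 ppages; refcounts: pp0:3 pp1:2 pp2:1 pp3:2 pp4:1
Op 7: read(P2, v1) -> 194. No state change.
Op 8: write(P1, v2, 199). refcount(pp3)=2>1 -> COPY to pp5. 6 ppages; refcounts: pp0:3 pp1:2 pp2:1 pp3:1 pp4:1 pp5:1

Answer: 6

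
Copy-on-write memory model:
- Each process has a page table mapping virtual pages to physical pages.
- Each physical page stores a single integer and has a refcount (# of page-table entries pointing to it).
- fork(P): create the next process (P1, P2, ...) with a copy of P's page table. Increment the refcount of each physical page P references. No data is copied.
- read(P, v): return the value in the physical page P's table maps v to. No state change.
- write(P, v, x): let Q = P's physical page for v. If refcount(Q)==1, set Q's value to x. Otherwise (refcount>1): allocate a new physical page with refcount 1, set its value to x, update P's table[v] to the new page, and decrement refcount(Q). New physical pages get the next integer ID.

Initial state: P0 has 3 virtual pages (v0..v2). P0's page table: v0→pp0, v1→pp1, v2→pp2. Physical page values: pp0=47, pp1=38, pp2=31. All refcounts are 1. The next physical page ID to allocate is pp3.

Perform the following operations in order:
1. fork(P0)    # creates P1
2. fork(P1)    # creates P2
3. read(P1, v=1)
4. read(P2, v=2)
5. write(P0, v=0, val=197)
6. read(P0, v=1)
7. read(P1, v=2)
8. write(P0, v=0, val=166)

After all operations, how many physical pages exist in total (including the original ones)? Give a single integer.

Answer: 4

Derivation:
Op 1: fork(P0) -> P1. 3 ppages; refcounts: pp0:2 pp1:2 pp2:2
Op 2: fork(P1) -> P2. 3 ppages; refcounts: pp0:3 pp1:3 pp2:3
Op 3: read(P1, v1) -> 38. No state change.
Op 4: read(P2, v2) -> 31. No state change.
Op 5: write(P0, v0, 197). refcount(pp0)=3>1 -> COPY to pp3. 4 ppages; refcounts: pp0:2 pp1:3 pp2:3 pp3:1
Op 6: read(P0, v1) -> 38. No state change.
Op 7: read(P1, v2) -> 31. No state change.
Op 8: write(P0, v0, 166). refcount(pp3)=1 -> write in place. 4 ppages; refcounts: pp0:2 pp1:3 pp2:3 pp3:1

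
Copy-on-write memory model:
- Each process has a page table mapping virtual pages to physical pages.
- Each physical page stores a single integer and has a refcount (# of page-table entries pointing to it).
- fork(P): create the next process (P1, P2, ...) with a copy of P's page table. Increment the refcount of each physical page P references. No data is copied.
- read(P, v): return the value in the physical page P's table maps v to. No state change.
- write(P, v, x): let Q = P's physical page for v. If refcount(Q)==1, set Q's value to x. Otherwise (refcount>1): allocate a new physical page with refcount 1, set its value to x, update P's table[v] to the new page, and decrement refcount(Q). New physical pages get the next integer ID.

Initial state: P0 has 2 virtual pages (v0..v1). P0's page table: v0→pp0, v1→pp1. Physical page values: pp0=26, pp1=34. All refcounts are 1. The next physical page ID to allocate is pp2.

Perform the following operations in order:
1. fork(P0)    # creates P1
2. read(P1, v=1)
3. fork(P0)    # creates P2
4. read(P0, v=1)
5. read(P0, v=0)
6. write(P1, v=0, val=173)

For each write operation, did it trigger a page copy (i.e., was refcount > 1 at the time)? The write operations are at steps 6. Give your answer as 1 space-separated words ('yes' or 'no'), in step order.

Op 1: fork(P0) -> P1. 2 ppages; refcounts: pp0:2 pp1:2
Op 2: read(P1, v1) -> 34. No state change.
Op 3: fork(P0) -> P2. 2 ppages; refcounts: pp0:3 pp1:3
Op 4: read(P0, v1) -> 34. No state change.
Op 5: read(P0, v0) -> 26. No state change.
Op 6: write(P1, v0, 173). refcount(pp0)=3>1 -> COPY to pp2. 3 ppages; refcounts: pp0:2 pp1:3 pp2:1

yes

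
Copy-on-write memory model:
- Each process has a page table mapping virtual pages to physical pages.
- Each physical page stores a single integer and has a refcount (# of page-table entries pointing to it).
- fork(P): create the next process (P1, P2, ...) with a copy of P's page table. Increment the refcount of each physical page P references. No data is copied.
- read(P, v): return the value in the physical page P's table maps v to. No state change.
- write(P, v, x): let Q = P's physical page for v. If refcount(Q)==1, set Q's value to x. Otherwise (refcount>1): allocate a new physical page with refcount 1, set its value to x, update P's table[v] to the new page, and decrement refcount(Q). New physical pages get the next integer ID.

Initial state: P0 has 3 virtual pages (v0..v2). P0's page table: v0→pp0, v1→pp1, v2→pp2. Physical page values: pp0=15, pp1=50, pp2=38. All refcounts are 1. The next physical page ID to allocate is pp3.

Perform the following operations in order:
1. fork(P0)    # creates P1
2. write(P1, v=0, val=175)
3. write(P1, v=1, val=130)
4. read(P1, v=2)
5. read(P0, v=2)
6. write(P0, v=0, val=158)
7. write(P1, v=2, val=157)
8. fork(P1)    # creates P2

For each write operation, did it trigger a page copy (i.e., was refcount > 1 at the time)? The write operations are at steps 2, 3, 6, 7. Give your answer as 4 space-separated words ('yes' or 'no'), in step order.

Op 1: fork(P0) -> P1. 3 ppages; refcounts: pp0:2 pp1:2 pp2:2
Op 2: write(P1, v0, 175). refcount(pp0)=2>1 -> COPY to pp3. 4 ppages; refcounts: pp0:1 pp1:2 pp2:2 pp3:1
Op 3: write(P1, v1, 130). refcount(pp1)=2>1 -> COPY to pp4. 5 ppages; refcounts: pp0:1 pp1:1 pp2:2 pp3:1 pp4:1
Op 4: read(P1, v2) -> 38. No state change.
Op 5: read(P0, v2) -> 38. No state change.
Op 6: write(P0, v0, 158). refcount(pp0)=1 -> write in place. 5 ppages; refcounts: pp0:1 pp1:1 pp2:2 pp3:1 pp4:1
Op 7: write(P1, v2, 157). refcount(pp2)=2>1 -> COPY to pp5. 6 ppages; refcounts: pp0:1 pp1:1 pp2:1 pp3:1 pp4:1 pp5:1
Op 8: fork(P1) -> P2. 6 ppages; refcounts: pp0:1 pp1:1 pp2:1 pp3:2 pp4:2 pp5:2

yes yes no yes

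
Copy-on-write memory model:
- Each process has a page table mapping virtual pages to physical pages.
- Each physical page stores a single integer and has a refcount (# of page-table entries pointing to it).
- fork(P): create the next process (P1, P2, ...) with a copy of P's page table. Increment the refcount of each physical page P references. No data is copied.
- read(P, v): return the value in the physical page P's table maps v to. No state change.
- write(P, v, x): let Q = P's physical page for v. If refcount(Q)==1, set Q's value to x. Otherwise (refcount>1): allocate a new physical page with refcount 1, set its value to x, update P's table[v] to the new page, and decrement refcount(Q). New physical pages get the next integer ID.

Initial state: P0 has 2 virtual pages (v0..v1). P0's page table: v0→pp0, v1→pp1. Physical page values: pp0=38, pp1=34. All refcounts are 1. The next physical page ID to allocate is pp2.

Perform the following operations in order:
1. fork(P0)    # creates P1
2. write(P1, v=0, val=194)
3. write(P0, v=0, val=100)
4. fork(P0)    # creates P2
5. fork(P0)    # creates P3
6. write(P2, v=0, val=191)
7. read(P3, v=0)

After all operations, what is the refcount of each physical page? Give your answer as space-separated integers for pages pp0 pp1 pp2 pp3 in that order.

Op 1: fork(P0) -> P1. 2 ppages; refcounts: pp0:2 pp1:2
Op 2: write(P1, v0, 194). refcount(pp0)=2>1 -> COPY to pp2. 3 ppages; refcounts: pp0:1 pp1:2 pp2:1
Op 3: write(P0, v0, 100). refcount(pp0)=1 -> write in place. 3 ppages; refcounts: pp0:1 pp1:2 pp2:1
Op 4: fork(P0) -> P2. 3 ppages; refcounts: pp0:2 pp1:3 pp2:1
Op 5: fork(P0) -> P3. 3 ppages; refcounts: pp0:3 pp1:4 pp2:1
Op 6: write(P2, v0, 191). refcount(pp0)=3>1 -> COPY to pp3. 4 ppages; refcounts: pp0:2 pp1:4 pp2:1 pp3:1
Op 7: read(P3, v0) -> 100. No state change.

Answer: 2 4 1 1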